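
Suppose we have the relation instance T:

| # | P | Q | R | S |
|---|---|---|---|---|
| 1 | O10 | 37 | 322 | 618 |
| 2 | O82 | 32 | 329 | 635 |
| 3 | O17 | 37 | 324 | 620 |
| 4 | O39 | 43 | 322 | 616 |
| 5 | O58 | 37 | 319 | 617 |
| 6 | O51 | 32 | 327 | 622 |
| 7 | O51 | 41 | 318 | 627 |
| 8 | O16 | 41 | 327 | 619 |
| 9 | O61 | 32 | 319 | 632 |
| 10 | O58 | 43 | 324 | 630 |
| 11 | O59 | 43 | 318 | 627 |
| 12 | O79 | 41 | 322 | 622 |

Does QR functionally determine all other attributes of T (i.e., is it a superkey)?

All 12 rows have distinct QR values, so QR → (all attributes) holds and QR is a superkey.

Yes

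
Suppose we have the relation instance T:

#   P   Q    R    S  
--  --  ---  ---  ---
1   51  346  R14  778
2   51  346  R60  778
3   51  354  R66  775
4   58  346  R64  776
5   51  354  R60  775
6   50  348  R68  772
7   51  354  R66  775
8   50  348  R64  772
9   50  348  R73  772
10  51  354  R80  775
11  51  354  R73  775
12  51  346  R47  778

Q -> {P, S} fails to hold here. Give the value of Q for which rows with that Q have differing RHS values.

Q=346: rows 1, 2, 4, 12 → {P,S} takes values {(51, 778), (58, 776)} — violation
Q=354: rows 3, 5, 7, 10, 11 → {P,S} = (51, 775), (51, 775), (51, 775), (51, 775), (51, 775) ✓
Q=348: rows 6, 8, 9 → {P,S} = (50, 772), (50, 772), (50, 772) ✓
The only Q value with inconsistent RHS is Q=346.

346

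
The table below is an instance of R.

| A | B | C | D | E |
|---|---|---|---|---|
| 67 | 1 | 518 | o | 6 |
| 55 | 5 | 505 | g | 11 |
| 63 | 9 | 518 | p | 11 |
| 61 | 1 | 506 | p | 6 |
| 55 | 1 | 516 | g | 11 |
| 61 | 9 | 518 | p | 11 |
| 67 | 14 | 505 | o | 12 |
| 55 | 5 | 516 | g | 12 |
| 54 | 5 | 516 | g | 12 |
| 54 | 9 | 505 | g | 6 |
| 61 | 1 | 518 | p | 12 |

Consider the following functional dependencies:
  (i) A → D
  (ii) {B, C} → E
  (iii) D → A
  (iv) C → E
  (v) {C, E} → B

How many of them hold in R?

(i) A → D: every LHS value maps to a single RHS value — holds.
(ii) {B, C} → E: (B=1, C=518): 2 rows → E takes values {6, 12} — violation — fails.
(iii) D → A: D=g: 5 rows → A takes values {55, 54} — violation; D=p: 4 rows → A takes values {63, 61} — violation — fails.
(iv) C → E: C=518: 4 rows → E takes values {6, 11, 12} — violation; C=505: 3 rows → E takes values {11, 12, 6} — violation; C=516: 3 rows → E takes values {11, 12} — violation — fails.
(v) {C, E} → B: every LHS value maps to a single RHS value — holds.
2 of the 5 dependencies hold.

2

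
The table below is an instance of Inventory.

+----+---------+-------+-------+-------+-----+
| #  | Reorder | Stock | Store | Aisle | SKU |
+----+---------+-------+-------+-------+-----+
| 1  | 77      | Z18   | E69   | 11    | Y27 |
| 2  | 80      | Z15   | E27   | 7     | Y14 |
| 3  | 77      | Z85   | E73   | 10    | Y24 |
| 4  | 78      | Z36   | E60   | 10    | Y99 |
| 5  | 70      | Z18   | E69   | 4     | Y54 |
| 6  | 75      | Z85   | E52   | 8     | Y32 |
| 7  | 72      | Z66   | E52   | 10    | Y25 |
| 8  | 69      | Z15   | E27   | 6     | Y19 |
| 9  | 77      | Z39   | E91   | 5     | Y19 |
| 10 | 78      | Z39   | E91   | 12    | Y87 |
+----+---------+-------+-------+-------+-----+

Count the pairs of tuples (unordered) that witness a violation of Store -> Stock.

Store=E69: all 2 rows agree on Stock — 0 pairs.
Store=E27: all 2 rows agree on Stock — 0 pairs.
Store=E52: violating pairs (6,7) — 1 pair.
Store=E91: all 2 rows agree on Stock — 0 pairs.

1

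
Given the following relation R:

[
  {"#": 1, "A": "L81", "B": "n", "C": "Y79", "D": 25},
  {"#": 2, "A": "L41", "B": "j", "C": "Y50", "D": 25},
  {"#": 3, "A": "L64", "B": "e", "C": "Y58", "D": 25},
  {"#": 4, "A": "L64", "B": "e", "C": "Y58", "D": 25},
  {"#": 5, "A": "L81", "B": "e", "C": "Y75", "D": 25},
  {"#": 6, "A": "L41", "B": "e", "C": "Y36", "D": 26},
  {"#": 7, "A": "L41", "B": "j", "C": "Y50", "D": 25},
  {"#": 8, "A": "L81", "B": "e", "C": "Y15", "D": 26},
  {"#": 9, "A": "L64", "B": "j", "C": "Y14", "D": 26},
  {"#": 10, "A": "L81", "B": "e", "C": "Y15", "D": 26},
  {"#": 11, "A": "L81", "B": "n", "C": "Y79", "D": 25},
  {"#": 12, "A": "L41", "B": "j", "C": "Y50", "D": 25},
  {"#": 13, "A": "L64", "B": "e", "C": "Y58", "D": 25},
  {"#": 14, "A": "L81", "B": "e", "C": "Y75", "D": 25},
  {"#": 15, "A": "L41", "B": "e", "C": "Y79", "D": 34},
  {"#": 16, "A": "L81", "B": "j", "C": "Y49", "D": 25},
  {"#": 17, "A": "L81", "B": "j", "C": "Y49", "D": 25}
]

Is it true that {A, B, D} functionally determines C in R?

Yes

(A=L81, B=n, D=25): rows 1, 11 → C = Y79, Y79 ✓
(A=L41, B=j, D=25): rows 2, 7, 12 → C = Y50, Y50, Y50 ✓
(A=L64, B=e, D=25): rows 3, 4, 13 → C = Y58, Y58, Y58 ✓
(A=L81, B=e, D=25): rows 5, 14 → C = Y75, Y75 ✓
(A=L41, B=e, D=26): row 6 → C = Y36 ✓
(A=L81, B=e, D=26): rows 8, 10 → C = Y15, Y15 ✓
(A=L64, B=j, D=26): row 9 → C = Y14 ✓
(A=L41, B=e, D=34): row 15 → C = Y79 ✓
(A=L81, B=j, D=25): rows 16, 17 → C = Y49, Y49 ✓
Every {A, B, D} value is associated with a single C value, so {A, B, D} → C holds.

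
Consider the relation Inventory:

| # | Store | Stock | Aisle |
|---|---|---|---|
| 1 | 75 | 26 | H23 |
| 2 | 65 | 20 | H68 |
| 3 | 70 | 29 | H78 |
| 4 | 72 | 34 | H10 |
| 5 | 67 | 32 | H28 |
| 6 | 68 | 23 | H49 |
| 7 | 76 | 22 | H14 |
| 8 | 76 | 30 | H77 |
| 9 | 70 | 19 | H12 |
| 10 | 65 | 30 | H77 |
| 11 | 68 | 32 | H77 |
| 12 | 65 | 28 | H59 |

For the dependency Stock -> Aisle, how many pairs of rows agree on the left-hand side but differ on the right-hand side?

1

Stock=32: violating pairs (5,11) — 1 pair.
Stock=30: all 2 rows agree on Aisle — 0 pairs.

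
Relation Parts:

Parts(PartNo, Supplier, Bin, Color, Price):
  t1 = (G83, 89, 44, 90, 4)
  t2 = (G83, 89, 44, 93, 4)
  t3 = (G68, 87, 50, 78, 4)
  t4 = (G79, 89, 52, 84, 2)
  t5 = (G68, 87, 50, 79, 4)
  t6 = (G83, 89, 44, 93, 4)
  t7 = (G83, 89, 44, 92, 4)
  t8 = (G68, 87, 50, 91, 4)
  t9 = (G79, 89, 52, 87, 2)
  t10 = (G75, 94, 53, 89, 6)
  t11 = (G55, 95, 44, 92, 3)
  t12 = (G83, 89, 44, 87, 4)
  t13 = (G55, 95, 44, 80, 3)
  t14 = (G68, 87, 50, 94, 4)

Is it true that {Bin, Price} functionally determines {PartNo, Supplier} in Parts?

(Bin=44, Price=4): rows 1, 2, 6, 7, 12 → {PartNo,Supplier} = (G83, 89), (G83, 89), (G83, 89), (G83, 89), (G83, 89) ✓
(Bin=50, Price=4): rows 3, 5, 8, 14 → {PartNo,Supplier} = (G68, 87), (G68, 87), (G68, 87), (G68, 87) ✓
(Bin=52, Price=2): rows 4, 9 → {PartNo,Supplier} = (G79, 89), (G79, 89) ✓
(Bin=53, Price=6): row 10 → {PartNo,Supplier} = (G75, 94) ✓
(Bin=44, Price=3): rows 11, 13 → {PartNo,Supplier} = (G55, 95), (G55, 95) ✓
Every {Bin, Price} value is associated with a single {PartNo, Supplier} value, so {Bin, Price} -> {PartNo, Supplier} holds.

Yes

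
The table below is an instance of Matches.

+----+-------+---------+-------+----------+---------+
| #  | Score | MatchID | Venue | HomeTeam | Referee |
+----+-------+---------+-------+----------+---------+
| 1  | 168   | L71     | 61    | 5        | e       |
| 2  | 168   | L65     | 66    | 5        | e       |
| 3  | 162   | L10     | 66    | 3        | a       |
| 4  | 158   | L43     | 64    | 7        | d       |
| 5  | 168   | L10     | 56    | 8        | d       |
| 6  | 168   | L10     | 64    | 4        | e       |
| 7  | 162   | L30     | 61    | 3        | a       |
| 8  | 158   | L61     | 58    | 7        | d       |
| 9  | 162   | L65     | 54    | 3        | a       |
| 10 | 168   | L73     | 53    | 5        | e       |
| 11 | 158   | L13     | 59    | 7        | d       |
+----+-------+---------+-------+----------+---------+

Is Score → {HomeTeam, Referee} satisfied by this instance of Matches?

Score=168: rows 1, 2, 5, 6, 10 → {HomeTeam,Referee} takes values {(5, e), (8, d), (4, e)} — violation
Score=162: rows 3, 7, 9 → {HomeTeam,Referee} = (3, a), (3, a), (3, a) ✓
Score=158: rows 4, 8, 11 → {HomeTeam,Referee} = (7, d), (7, d), (7, d) ✓
Two rows agree on Score but differ on {HomeTeam, Referee}, so Score → {HomeTeam, Referee} does not hold.

No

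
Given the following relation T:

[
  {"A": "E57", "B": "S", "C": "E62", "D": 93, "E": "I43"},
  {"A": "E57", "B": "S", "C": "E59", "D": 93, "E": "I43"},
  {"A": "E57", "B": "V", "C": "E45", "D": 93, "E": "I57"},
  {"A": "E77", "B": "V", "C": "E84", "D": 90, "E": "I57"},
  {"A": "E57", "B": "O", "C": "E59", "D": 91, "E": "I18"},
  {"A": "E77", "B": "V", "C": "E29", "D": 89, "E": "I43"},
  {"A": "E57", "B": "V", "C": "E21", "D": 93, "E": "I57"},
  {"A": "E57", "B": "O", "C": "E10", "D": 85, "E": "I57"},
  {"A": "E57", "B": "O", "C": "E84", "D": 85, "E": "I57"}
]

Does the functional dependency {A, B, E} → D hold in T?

Yes

(A=E57, B=S, E=I43): 2 rows → D = 93, 93 ✓
(A=E57, B=V, E=I57): 2 rows → D = 93, 93 ✓
(A=E77, B=V, E=I57): 1 row → D = 90 ✓
(A=E57, B=O, E=I18): 1 row → D = 91 ✓
(A=E77, B=V, E=I43): 1 row → D = 89 ✓
(A=E57, B=O, E=I57): 2 rows → D = 85, 85 ✓
Every {A, B, E} value is associated with a single D value, so {A, B, E} → D holds.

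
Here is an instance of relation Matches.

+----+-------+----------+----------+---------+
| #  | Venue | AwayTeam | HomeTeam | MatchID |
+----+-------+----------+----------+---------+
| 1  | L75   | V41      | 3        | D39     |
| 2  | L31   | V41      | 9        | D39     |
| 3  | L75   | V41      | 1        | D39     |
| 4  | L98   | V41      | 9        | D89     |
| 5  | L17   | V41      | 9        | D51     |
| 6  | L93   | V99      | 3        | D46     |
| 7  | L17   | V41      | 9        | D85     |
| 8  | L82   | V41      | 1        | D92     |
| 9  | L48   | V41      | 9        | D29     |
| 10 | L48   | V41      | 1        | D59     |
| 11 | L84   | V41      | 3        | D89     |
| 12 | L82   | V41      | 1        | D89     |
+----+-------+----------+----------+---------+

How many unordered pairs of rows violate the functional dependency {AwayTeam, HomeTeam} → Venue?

15

(AwayTeam=V41, HomeTeam=3): violating pairs (1,11) — 1 pair.
(AwayTeam=V41, HomeTeam=9): violating pairs (2,4), (2,5), (2,7), (2,9), (4,5), (4,7), (4,9), (5,9), (7,9) — 9 pairs.
(AwayTeam=V41, HomeTeam=1): violating pairs (3,8), (3,10), (3,12), (8,10), (10,12) — 5 pairs.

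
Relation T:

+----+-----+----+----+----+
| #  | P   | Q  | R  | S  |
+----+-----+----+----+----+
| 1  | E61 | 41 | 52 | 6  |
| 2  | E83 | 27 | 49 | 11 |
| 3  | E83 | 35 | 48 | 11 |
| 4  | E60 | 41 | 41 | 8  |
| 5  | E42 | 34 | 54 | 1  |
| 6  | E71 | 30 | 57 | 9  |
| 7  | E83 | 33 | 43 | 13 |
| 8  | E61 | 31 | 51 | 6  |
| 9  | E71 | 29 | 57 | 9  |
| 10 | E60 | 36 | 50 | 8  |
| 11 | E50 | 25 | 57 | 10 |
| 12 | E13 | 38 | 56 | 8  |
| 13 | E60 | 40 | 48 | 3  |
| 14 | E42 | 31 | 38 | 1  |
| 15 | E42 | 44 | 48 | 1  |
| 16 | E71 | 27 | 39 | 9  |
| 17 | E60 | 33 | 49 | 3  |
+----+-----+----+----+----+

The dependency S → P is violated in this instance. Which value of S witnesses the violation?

8

S=6: rows 1, 8 → P = E61, E61 ✓
S=11: rows 2, 3 → P = E83, E83 ✓
S=8: rows 4, 10, 12 → P takes values {E60, E13} — violation
S=1: rows 5, 14, 15 → P = E42, E42, E42 ✓
S=9: rows 6, 9, 16 → P = E71, E71, E71 ✓
S=13: row 7 → P = E83 ✓
S=10: row 11 → P = E50 ✓
S=3: rows 13, 17 → P = E60, E60 ✓
The only S value with inconsistent P is S=8.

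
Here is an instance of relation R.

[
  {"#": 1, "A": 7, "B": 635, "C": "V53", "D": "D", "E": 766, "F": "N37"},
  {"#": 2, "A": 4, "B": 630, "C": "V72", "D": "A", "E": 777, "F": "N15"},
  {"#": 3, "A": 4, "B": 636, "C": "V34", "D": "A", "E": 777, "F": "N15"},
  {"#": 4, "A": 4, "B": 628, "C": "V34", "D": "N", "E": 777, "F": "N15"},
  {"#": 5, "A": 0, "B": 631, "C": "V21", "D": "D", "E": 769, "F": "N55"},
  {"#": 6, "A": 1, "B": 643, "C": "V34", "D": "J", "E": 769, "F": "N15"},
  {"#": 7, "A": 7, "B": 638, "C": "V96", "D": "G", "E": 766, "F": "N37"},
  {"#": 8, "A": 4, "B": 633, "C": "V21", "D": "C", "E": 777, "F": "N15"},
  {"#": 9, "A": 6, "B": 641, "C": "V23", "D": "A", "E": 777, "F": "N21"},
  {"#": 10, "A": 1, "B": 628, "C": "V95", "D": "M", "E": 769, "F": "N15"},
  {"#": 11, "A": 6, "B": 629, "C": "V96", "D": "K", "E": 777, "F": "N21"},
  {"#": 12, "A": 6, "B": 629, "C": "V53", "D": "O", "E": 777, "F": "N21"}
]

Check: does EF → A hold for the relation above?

Yes

(E=766, F=N37): rows 1, 7 → A = 7, 7 ✓
(E=777, F=N15): rows 2, 3, 4, 8 → A = 4, 4, 4, 4 ✓
(E=769, F=N55): row 5 → A = 0 ✓
(E=769, F=N15): rows 6, 10 → A = 1, 1 ✓
(E=777, F=N21): rows 9, 11, 12 → A = 6, 6, 6 ✓
Every EF value is associated with a single A value, so EF → A holds.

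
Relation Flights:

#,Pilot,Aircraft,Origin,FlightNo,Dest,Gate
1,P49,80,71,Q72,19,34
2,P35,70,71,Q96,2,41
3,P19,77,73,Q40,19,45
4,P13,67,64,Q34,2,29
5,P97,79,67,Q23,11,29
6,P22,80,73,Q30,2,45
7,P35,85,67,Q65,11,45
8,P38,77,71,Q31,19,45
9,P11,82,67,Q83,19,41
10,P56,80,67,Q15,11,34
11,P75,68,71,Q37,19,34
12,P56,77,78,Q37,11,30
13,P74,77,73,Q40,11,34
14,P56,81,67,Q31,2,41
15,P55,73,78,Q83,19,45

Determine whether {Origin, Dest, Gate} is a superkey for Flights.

Rows 1 and 11 have the same {Origin, Dest, Gate} value (Origin=71, Dest=19, Gate=34) but are distinct tuples, so {Origin, Dest, Gate} does not determine every attribute — not a superkey.

No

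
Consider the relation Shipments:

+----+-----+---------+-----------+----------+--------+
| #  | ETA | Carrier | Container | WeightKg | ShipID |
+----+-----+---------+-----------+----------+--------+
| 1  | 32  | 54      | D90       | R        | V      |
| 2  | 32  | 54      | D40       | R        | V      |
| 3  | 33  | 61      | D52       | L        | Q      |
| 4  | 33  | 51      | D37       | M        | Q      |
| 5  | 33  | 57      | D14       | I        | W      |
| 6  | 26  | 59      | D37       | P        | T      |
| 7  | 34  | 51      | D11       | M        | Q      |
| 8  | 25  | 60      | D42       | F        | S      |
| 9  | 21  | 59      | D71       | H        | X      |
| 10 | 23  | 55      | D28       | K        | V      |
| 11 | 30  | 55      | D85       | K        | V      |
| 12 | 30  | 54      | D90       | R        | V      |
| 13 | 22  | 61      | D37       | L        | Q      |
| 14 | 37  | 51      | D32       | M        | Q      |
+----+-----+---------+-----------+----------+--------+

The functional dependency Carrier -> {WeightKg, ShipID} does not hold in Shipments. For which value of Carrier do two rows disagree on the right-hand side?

Carrier=54: rows 1, 2, 12 → {WeightKg,ShipID} = (R, V), (R, V), (R, V) ✓
Carrier=61: rows 3, 13 → {WeightKg,ShipID} = (L, Q), (L, Q) ✓
Carrier=51: rows 4, 7, 14 → {WeightKg,ShipID} = (M, Q), (M, Q), (M, Q) ✓
Carrier=57: row 5 → {WeightKg,ShipID} = (I, W) ✓
Carrier=59: rows 6, 9 → {WeightKg,ShipID} takes values {(P, T), (H, X)} — violation
Carrier=60: row 8 → {WeightKg,ShipID} = (F, S) ✓
Carrier=55: rows 10, 11 → {WeightKg,ShipID} = (K, V), (K, V) ✓
The only Carrier value with inconsistent RHS is Carrier=59.

59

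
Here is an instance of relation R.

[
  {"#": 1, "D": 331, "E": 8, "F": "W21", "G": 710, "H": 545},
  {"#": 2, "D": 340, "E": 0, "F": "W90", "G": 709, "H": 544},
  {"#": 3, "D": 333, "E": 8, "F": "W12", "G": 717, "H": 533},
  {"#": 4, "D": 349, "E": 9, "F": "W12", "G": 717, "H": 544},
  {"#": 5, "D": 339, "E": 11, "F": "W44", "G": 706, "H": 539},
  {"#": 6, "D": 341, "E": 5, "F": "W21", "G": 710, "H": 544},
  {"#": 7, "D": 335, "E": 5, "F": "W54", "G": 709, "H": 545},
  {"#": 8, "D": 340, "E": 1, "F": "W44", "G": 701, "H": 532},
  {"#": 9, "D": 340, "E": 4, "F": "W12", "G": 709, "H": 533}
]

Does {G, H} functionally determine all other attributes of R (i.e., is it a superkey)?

All 9 rows have distinct {G, H} values, so {G, H} → (all attributes) holds and {G, H} is a superkey.

Yes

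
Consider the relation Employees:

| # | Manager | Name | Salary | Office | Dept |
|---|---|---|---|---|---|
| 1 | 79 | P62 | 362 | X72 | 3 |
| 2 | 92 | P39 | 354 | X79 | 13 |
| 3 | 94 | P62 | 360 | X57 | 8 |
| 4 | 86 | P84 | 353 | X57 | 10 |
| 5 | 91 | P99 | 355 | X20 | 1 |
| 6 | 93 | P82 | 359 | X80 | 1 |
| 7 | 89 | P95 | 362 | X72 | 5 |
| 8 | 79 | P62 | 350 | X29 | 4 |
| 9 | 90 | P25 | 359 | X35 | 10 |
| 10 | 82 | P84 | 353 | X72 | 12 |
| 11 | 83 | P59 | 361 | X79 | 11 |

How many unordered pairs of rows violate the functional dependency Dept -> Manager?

2

Dept=10: violating pairs (4,9) — 1 pair.
Dept=1: violating pairs (5,6) — 1 pair.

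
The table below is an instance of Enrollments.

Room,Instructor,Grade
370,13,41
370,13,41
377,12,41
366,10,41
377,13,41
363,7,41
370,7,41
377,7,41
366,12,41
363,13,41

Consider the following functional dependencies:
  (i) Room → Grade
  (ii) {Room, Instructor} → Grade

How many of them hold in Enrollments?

2

(i) Room → Grade: every LHS value maps to a single RHS value — holds.
(ii) {Room, Instructor} → Grade: every LHS value maps to a single RHS value — holds.
2 of the 2 dependencies hold.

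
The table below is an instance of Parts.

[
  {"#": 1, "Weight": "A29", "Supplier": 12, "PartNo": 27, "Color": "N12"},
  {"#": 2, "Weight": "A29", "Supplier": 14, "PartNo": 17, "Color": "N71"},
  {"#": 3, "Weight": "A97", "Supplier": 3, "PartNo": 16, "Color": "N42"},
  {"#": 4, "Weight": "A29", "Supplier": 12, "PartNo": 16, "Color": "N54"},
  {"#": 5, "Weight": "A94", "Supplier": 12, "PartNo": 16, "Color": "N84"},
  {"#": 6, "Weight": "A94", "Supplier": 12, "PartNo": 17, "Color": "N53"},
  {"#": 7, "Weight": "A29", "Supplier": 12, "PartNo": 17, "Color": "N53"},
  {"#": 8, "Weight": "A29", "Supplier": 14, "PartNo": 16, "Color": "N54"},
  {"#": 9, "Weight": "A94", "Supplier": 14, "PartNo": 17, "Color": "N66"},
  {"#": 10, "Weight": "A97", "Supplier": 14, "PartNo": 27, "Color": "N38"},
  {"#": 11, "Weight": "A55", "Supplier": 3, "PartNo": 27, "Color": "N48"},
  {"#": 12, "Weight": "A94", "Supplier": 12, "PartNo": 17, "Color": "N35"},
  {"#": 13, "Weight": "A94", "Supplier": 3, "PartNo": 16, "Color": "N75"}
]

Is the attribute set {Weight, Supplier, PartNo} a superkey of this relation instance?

Rows 6 and 12 have the same {Weight, Supplier, PartNo} value (Weight=A94, Supplier=12, PartNo=17) but are distinct tuples, so {Weight, Supplier, PartNo} does not determine every attribute — not a superkey.

No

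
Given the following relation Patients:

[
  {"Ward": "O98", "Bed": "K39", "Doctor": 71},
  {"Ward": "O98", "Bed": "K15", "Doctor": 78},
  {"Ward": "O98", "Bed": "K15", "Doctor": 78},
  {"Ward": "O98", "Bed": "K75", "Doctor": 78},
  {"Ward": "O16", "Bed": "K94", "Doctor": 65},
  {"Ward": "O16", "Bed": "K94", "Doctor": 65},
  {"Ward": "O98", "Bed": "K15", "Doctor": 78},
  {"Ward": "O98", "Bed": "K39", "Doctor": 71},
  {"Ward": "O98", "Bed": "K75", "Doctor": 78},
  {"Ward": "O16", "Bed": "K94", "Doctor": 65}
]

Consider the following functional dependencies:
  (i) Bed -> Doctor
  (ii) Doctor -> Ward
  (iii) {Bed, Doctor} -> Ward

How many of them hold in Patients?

3

(i) Bed -> Doctor: every LHS value maps to a single RHS value — holds.
(ii) Doctor -> Ward: every LHS value maps to a single RHS value — holds.
(iii) {Bed, Doctor} -> Ward: every LHS value maps to a single RHS value — holds.
3 of the 3 dependencies hold.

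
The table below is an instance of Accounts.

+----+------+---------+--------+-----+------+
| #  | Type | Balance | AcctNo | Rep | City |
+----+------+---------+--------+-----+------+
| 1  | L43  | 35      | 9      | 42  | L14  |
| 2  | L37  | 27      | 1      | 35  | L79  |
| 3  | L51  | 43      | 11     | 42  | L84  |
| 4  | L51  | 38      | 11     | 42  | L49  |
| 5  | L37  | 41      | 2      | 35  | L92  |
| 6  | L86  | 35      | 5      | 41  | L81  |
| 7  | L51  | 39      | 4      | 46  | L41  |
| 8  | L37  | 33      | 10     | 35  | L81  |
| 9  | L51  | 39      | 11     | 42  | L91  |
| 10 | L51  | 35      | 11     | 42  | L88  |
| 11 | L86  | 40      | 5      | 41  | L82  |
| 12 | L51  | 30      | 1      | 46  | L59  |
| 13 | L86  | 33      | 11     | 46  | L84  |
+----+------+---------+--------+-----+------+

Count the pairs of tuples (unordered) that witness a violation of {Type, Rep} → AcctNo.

4

(Type=L37, Rep=35): violating pairs (2,5), (2,8), (5,8) — 3 pairs.
(Type=L51, Rep=42): all 4 rows agree on AcctNo — 0 pairs.
(Type=L86, Rep=41): all 2 rows agree on AcctNo — 0 pairs.
(Type=L51, Rep=46): violating pairs (7,12) — 1 pair.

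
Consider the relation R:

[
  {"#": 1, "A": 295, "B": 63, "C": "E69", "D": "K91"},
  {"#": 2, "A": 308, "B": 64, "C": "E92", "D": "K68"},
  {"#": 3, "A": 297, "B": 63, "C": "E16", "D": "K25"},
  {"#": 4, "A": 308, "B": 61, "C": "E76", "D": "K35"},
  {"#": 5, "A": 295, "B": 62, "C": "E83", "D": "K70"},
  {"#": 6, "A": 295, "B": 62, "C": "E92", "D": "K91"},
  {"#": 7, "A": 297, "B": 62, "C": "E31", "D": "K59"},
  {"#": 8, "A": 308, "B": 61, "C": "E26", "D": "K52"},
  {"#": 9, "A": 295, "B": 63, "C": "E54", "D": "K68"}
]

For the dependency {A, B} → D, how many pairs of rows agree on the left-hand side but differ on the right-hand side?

(A=295, B=63): violating pairs (1,9) — 1 pair.
(A=308, B=61): violating pairs (4,8) — 1 pair.
(A=295, B=62): violating pairs (5,6) — 1 pair.

3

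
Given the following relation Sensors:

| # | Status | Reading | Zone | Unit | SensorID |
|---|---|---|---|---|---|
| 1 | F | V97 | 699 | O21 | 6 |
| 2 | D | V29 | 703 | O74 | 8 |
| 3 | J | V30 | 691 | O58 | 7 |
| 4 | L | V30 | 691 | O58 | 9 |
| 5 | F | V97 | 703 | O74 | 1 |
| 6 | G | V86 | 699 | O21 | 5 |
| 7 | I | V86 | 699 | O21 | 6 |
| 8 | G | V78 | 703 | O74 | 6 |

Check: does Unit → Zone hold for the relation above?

Unit=O21: rows 1, 6, 7 → Zone = 699, 699, 699 ✓
Unit=O74: rows 2, 5, 8 → Zone = 703, 703, 703 ✓
Unit=O58: rows 3, 4 → Zone = 691, 691 ✓
Every Unit value is associated with a single Zone value, so Unit → Zone holds.

Yes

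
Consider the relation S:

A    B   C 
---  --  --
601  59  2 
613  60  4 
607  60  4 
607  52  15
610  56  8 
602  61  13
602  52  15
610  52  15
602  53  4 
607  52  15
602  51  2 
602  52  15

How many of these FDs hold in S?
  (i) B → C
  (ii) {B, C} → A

(i) B → C: every LHS value maps to a single RHS value — holds.
(ii) {B, C} → A: (B=60, C=4): 2 rows → A takes values {613, 607} — violation; (B=52, C=15): 5 rows → A takes values {607, 602, 610} — violation — fails.
1 of the 2 dependencies holds.

1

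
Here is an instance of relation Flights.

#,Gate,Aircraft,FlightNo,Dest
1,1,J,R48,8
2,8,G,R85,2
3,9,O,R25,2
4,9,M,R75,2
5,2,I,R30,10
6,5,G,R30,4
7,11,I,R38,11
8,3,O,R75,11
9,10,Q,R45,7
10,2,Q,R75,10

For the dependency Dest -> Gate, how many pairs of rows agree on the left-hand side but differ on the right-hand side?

3

Dest=2: violating pairs (2,3), (2,4) — 2 pairs.
Dest=10: all 2 rows agree on Gate — 0 pairs.
Dest=11: violating pairs (7,8) — 1 pair.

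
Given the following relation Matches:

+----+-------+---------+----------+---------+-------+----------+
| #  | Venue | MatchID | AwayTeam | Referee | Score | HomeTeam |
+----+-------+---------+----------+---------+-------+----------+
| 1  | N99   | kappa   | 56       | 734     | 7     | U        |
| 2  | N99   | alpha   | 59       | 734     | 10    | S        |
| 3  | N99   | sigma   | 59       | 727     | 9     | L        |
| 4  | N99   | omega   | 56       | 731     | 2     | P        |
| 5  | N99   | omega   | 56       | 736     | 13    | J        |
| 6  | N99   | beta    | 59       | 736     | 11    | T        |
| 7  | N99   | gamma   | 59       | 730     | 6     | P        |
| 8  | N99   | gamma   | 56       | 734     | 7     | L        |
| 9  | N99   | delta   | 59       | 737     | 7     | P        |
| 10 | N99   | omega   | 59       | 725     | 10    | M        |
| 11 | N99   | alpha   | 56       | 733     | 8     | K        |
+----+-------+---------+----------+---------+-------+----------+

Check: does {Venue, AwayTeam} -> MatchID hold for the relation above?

(Venue=N99, AwayTeam=56): rows 1, 4, 5, 8, 11 → MatchID takes values {kappa, omega, gamma, alpha} — violation
(Venue=N99, AwayTeam=59): rows 2, 3, 6, 7, 9, 10 → MatchID takes values {alpha, sigma, beta, gamma, delta, omega} — violation
Two rows agree on {Venue, AwayTeam} but differ on MatchID, so {Venue, AwayTeam} -> MatchID does not hold.

No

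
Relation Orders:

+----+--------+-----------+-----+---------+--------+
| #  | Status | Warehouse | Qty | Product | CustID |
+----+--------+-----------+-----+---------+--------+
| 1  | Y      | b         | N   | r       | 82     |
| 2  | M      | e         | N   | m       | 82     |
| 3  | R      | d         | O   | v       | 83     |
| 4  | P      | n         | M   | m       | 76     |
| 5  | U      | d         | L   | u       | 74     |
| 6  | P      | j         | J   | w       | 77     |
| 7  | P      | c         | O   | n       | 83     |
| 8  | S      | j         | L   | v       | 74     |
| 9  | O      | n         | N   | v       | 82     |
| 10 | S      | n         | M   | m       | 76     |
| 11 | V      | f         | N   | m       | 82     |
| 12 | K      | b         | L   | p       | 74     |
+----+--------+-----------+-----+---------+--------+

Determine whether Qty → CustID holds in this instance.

Qty=N: rows 1, 2, 9, 11 → CustID = 82, 82, 82, 82 ✓
Qty=O: rows 3, 7 → CustID = 83, 83 ✓
Qty=M: rows 4, 10 → CustID = 76, 76 ✓
Qty=L: rows 5, 8, 12 → CustID = 74, 74, 74 ✓
Qty=J: row 6 → CustID = 77 ✓
Every Qty value is associated with a single CustID value, so Qty → CustID holds.

Yes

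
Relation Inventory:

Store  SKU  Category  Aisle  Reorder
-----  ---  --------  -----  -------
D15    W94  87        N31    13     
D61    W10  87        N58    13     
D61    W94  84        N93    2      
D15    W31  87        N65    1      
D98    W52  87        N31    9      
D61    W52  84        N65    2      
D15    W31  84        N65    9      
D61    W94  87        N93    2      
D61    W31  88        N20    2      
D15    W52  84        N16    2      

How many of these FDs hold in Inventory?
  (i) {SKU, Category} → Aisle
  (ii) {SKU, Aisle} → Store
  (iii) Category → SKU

(i) {SKU, Category} → Aisle: (SKU=W94, Category=87): 2 rows → Aisle takes values {N31, N93} — violation; (SKU=W52, Category=84): 2 rows → Aisle takes values {N65, N16} — violation — fails.
(ii) {SKU, Aisle} → Store: every LHS value maps to a single RHS value — holds.
(iii) Category → SKU: Category=87: 5 rows → SKU takes values {W94, W10, W31, W52} — violation; Category=84: 4 rows → SKU takes values {W94, W52, W31} — violation — fails.
1 of the 3 dependencies holds.

1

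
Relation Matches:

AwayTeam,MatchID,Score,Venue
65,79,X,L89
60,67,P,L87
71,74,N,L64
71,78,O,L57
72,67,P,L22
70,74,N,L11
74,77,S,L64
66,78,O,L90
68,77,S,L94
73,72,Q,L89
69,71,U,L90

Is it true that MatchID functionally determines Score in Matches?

Yes

MatchID=79: 1 row → Score = X ✓
MatchID=67: 2 rows → Score = P, P ✓
MatchID=74: 2 rows → Score = N, N ✓
MatchID=78: 2 rows → Score = O, O ✓
MatchID=77: 2 rows → Score = S, S ✓
MatchID=72: 1 row → Score = Q ✓
MatchID=71: 1 row → Score = U ✓
Every MatchID value is associated with a single Score value, so MatchID -> Score holds.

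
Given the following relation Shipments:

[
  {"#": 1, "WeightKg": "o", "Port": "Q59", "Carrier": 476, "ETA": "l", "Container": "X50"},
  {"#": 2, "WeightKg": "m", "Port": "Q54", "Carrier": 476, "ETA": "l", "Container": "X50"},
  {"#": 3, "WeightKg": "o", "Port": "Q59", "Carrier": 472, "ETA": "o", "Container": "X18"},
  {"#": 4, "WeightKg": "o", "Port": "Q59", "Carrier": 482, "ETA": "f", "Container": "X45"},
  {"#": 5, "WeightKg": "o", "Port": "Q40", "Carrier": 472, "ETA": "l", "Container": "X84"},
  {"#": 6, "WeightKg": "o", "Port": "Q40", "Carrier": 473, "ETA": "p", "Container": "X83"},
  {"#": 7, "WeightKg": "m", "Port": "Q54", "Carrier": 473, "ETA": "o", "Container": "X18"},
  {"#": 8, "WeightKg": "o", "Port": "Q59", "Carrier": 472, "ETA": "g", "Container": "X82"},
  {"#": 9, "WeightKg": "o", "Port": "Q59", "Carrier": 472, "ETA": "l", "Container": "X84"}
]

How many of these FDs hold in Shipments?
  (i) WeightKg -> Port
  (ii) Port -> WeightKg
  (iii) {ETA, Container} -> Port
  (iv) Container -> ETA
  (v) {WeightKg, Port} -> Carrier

2

(i) WeightKg -> Port: WeightKg=o: rows 1, 3, 4, 5, 6, 8, 9 → Port takes values {Q59, Q40} — violation — fails.
(ii) Port -> WeightKg: every LHS value maps to a single RHS value — holds.
(iii) {ETA, Container} -> Port: (ETA=l, Container=X50): rows 1, 2 → Port takes values {Q59, Q54} — violation; (ETA=o, Container=X18): rows 3, 7 → Port takes values {Q59, Q54} — violation; (ETA=l, Container=X84): rows 5, 9 → Port takes values {Q40, Q59} — violation — fails.
(iv) Container -> ETA: every LHS value maps to a single RHS value — holds.
(v) {WeightKg, Port} -> Carrier: (WeightKg=o, Port=Q59): rows 1, 3, 4, 8, 9 → Carrier takes values {476, 472, 482} — violation; (WeightKg=m, Port=Q54): rows 2, 7 → Carrier takes values {476, 473} — violation; (WeightKg=o, Port=Q40): rows 5, 6 → Carrier takes values {472, 473} — violation — fails.
2 of the 5 dependencies hold.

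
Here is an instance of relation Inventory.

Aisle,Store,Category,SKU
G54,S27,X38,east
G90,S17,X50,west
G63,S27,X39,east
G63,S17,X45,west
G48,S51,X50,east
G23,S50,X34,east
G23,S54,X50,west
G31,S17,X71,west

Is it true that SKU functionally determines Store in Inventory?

SKU=east: 4 rows → Store takes values {S27, S51, S50} — violation
SKU=west: 4 rows → Store takes values {S17, S54} — violation
Two rows agree on SKU but differ on Store, so SKU → Store does not hold.

No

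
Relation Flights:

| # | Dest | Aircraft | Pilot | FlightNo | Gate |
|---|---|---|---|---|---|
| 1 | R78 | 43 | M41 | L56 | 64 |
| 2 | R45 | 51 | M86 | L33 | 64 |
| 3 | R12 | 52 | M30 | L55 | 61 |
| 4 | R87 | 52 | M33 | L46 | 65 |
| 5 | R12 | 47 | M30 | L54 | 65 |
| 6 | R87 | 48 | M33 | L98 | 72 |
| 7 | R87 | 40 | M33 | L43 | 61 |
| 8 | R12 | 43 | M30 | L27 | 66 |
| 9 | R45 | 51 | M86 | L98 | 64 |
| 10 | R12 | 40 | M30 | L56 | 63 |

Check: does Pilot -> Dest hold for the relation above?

Pilot=M41: row 1 → Dest = R78 ✓
Pilot=M86: rows 2, 9 → Dest = R45, R45 ✓
Pilot=M30: rows 3, 5, 8, 10 → Dest = R12, R12, R12, R12 ✓
Pilot=M33: rows 4, 6, 7 → Dest = R87, R87, R87 ✓
Every Pilot value is associated with a single Dest value, so Pilot -> Dest holds.

Yes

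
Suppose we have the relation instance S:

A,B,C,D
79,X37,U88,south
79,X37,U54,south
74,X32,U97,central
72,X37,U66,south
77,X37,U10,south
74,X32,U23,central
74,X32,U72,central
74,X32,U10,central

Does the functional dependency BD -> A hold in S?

No

(B=X37, D=south): 4 rows → A takes values {79, 72, 77} — violation
(B=X32, D=central): 4 rows → A = 74, 74, 74, 74 ✓
Two rows agree on BD but differ on A, so BD -> A does not hold.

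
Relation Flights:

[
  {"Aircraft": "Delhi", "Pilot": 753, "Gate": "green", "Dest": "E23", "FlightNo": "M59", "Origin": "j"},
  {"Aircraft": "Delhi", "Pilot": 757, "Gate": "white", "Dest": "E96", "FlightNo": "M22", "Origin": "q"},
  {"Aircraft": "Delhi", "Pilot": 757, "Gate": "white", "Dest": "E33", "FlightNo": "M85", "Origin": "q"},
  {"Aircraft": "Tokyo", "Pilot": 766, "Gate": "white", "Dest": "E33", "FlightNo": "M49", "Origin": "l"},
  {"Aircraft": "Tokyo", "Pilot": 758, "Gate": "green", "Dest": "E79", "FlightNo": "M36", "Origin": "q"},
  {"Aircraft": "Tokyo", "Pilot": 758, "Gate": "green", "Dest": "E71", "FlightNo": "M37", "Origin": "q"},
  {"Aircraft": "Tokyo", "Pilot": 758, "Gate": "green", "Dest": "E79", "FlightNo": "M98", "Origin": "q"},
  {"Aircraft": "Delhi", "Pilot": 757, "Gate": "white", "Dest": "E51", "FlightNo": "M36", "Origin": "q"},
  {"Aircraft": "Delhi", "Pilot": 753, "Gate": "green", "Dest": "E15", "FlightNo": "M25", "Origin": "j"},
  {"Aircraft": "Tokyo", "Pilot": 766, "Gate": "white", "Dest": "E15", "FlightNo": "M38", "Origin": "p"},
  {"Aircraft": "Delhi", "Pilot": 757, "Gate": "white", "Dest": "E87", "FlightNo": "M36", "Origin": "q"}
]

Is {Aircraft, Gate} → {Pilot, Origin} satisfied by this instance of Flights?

(Aircraft=Delhi, Gate=green): 2 rows → {Pilot,Origin} = (753, j), (753, j) ✓
(Aircraft=Delhi, Gate=white): 4 rows → {Pilot,Origin} = (757, q), (757, q), (757, q), (757, q) ✓
(Aircraft=Tokyo, Gate=white): 2 rows → {Pilot,Origin} takes values {(766, l), (766, p)} — violation
(Aircraft=Tokyo, Gate=green): 3 rows → {Pilot,Origin} = (758, q), (758, q), (758, q) ✓
Two rows agree on {Aircraft, Gate} but differ on {Pilot, Origin}, so {Aircraft, Gate} → {Pilot, Origin} does not hold.

No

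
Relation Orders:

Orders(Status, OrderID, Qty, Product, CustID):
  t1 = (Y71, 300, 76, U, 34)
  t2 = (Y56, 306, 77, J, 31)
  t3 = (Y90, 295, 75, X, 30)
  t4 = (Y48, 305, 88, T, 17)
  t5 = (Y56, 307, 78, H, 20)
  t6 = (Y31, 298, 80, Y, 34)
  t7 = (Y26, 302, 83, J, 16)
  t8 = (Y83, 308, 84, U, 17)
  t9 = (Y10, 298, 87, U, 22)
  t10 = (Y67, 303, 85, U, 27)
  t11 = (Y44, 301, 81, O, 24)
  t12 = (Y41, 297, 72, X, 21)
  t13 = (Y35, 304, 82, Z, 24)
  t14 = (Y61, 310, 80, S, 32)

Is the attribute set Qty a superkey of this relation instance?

Rows 6 and 14 have the same Qty value Qty=80 but are distinct tuples, so Qty does not determine every attribute — not a superkey.

No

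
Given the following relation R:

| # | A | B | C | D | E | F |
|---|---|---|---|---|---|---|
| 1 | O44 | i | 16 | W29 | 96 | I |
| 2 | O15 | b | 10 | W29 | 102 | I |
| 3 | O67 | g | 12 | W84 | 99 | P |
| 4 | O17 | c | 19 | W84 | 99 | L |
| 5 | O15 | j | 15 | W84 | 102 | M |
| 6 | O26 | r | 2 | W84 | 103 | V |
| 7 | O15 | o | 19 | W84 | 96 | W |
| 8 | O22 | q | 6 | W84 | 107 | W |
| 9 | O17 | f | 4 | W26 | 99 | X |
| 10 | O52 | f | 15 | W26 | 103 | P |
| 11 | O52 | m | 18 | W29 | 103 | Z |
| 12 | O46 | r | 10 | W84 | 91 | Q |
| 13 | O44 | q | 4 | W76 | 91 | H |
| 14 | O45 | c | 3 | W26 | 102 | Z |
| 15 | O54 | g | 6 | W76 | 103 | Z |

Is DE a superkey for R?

No

Rows 3 and 4 have the same DE value (D=W84, E=99) but are distinct tuples, so DE does not determine every attribute — not a superkey.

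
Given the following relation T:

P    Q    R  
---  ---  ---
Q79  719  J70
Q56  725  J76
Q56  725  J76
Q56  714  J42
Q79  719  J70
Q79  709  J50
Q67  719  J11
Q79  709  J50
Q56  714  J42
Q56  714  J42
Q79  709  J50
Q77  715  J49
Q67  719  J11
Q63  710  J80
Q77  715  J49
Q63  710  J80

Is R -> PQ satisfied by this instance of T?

R=J70: 2 rows → {P,Q} = (Q79, 719), (Q79, 719) ✓
R=J76: 2 rows → {P,Q} = (Q56, 725), (Q56, 725) ✓
R=J42: 3 rows → {P,Q} = (Q56, 714), (Q56, 714), (Q56, 714) ✓
R=J50: 3 rows → {P,Q} = (Q79, 709), (Q79, 709), (Q79, 709) ✓
R=J11: 2 rows → {P,Q} = (Q67, 719), (Q67, 719) ✓
R=J49: 2 rows → {P,Q} = (Q77, 715), (Q77, 715) ✓
R=J80: 2 rows → {P,Q} = (Q63, 710), (Q63, 710) ✓
Every R value is associated with a single PQ value, so R -> PQ holds.

Yes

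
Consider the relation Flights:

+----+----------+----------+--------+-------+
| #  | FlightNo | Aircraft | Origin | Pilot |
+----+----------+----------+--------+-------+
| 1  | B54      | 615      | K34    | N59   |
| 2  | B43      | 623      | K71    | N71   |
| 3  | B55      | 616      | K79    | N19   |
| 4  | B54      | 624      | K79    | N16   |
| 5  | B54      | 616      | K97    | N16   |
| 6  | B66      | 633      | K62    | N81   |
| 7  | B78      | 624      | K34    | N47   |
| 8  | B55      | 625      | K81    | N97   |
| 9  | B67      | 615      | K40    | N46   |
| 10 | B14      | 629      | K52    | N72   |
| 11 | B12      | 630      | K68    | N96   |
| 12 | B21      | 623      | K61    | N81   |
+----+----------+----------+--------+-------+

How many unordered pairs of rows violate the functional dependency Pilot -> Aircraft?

2

Pilot=N16: violating pairs (4,5) — 1 pair.
Pilot=N81: violating pairs (6,12) — 1 pair.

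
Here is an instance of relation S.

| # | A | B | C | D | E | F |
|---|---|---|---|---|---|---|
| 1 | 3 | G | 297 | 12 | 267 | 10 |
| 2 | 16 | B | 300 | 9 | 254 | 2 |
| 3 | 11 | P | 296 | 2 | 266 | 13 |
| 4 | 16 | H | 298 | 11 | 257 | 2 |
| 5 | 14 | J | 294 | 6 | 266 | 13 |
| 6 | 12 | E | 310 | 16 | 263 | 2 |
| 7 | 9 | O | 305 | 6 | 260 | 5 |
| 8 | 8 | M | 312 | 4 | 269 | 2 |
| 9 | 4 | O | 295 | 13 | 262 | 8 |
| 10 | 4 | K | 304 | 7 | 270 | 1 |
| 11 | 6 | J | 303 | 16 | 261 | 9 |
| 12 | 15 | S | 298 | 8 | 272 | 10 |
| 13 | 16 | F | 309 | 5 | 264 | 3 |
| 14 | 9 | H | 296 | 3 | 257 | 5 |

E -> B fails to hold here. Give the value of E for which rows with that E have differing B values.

266

E=267: row 1 → B = G ✓
E=254: row 2 → B = B ✓
E=266: rows 3, 5 → B takes values {P, J} — violation
E=257: rows 4, 14 → B = H, H ✓
E=263: row 6 → B = E ✓
E=260: row 7 → B = O ✓
E=269: row 8 → B = M ✓
E=262: row 9 → B = O ✓
E=270: row 10 → B = K ✓
E=261: row 11 → B = J ✓
E=272: row 12 → B = S ✓
E=264: row 13 → B = F ✓
The only E value with inconsistent B is E=266.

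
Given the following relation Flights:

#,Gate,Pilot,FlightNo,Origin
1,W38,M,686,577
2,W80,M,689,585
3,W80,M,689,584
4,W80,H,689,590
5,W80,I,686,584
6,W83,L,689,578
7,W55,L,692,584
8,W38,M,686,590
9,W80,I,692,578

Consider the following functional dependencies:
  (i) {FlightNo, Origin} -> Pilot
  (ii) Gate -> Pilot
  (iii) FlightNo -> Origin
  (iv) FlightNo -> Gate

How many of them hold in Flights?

1

(i) {FlightNo, Origin} -> Pilot: every LHS value maps to a single RHS value — holds.
(ii) Gate -> Pilot: Gate=W80: rows 2, 3, 4, 5, 9 → Pilot takes values {M, H, I} — violation — fails.
(iii) FlightNo -> Origin: FlightNo=686: rows 1, 5, 8 → Origin takes values {577, 584, 590} — violation; FlightNo=689: rows 2, 3, 4, 6 → Origin takes values {585, 584, 590, 578} — violation; FlightNo=692: rows 7, 9 → Origin takes values {584, 578} — violation — fails.
(iv) FlightNo -> Gate: FlightNo=686: rows 1, 5, 8 → Gate takes values {W38, W80} — violation; FlightNo=689: rows 2, 3, 4, 6 → Gate takes values {W80, W83} — violation; FlightNo=692: rows 7, 9 → Gate takes values {W55, W80} — violation — fails.
1 of the 4 dependencies holds.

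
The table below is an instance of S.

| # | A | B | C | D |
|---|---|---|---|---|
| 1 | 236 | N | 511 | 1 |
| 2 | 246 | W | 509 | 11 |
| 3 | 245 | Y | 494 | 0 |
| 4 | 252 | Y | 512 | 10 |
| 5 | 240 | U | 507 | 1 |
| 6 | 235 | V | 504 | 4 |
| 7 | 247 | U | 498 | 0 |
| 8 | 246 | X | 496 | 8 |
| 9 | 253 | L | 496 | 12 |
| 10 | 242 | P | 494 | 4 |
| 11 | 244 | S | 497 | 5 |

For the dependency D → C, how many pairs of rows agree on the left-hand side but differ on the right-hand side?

3

D=1: violating pairs (1,5) — 1 pair.
D=0: violating pairs (3,7) — 1 pair.
D=4: violating pairs (6,10) — 1 pair.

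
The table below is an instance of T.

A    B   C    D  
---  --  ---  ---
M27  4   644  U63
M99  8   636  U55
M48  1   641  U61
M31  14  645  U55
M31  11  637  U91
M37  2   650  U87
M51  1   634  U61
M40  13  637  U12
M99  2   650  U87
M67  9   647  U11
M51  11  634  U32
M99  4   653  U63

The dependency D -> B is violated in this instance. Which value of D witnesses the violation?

D=U63: 2 rows → B = 4, 4 ✓
D=U55: 2 rows → B takes values {8, 14} — violation
D=U61: 2 rows → B = 1, 1 ✓
D=U91: 1 row → B = 11 ✓
D=U87: 2 rows → B = 2, 2 ✓
D=U12: 1 row → B = 13 ✓
D=U11: 1 row → B = 9 ✓
D=U32: 1 row → B = 11 ✓
The only D value with inconsistent B is D=U55.

U55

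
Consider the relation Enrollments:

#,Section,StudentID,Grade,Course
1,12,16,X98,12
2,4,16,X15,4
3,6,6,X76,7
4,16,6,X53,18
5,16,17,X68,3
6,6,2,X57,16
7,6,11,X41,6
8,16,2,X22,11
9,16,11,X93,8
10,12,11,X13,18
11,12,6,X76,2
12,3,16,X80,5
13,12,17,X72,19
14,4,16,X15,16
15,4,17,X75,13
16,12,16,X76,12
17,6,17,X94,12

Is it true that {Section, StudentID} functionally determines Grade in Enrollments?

No

(Section=12, StudentID=16): rows 1, 16 → Grade takes values {X98, X76} — violation
(Section=4, StudentID=16): rows 2, 14 → Grade = X15, X15 ✓
(Section=6, StudentID=6): row 3 → Grade = X76 ✓
(Section=16, StudentID=6): row 4 → Grade = X53 ✓
(Section=16, StudentID=17): row 5 → Grade = X68 ✓
(Section=6, StudentID=2): row 6 → Grade = X57 ✓
(Section=6, StudentID=11): row 7 → Grade = X41 ✓
(Section=16, StudentID=2): row 8 → Grade = X22 ✓
(Section=16, StudentID=11): row 9 → Grade = X93 ✓
(Section=12, StudentID=11): row 10 → Grade = X13 ✓
(Section=12, StudentID=6): row 11 → Grade = X76 ✓
(Section=3, StudentID=16): row 12 → Grade = X80 ✓
(Section=12, StudentID=17): row 13 → Grade = X72 ✓
(Section=4, StudentID=17): row 15 → Grade = X75 ✓
(Section=6, StudentID=17): row 17 → Grade = X94 ✓
Two rows agree on {Section, StudentID} but differ on Grade, so {Section, StudentID} -> Grade does not hold.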